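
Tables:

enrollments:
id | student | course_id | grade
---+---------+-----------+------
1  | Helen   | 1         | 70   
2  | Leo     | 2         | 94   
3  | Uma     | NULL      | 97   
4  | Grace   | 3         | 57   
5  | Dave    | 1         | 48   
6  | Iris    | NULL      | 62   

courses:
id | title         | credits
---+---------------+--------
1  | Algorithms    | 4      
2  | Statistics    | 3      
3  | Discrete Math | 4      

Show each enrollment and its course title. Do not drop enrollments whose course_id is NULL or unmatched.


LEFT JOIN keeps every row from enrollments (the left table); where course_id has no match in courses, the course columns become NULL. Walk through each enrollment:
  - enrollment 1 (Helen): course_id=1 -> matches Algorithms
  - enrollment 2 (Leo): course_id=2 -> matches Statistics
  - enrollment 3 (Uma): course_id=NULL, no match -> kept with NULL
  - enrollment 4 (Grace): course_id=3 -> matches Discrete Math
  - enrollment 5 (Dave): course_id=1 -> matches Algorithms
  - enrollment 6 (Iris): course_id=NULL, no match -> kept with NULL
All 6 rows appear; 2 have NULL course.

SQL:
SELECT a.student, b.title AS course
FROM enrollments a
LEFT JOIN courses b ON a.course_id = b.id

Result:
student | course       
--------+--------------
Helen   | Algorithms   
Leo     | Statistics   
Uma     | NULL         
Grace   | Discrete Math
Dave    | Algorithms   
Iris    | NULL         


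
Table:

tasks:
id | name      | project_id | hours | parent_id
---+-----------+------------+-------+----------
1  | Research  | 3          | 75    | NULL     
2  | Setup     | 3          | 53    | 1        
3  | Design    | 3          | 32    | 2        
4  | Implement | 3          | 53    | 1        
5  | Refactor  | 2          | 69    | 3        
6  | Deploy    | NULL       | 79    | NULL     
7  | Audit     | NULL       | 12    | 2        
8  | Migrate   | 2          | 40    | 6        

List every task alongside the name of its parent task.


This is a self-join: tasks is joined to a second copy of itself, matching each row's parent_id to another row's id. Use LEFT JOIN so rows with parent_id=NULL are kept.
  - task 1 (Research): parent_id=NULL -> NULL
  - task 2 (Setup): parent_id=1 -> Research
  - task 3 (Design): parent_id=2 -> Setup
  - task 4 (Implement): parent_id=1 -> Research
  - task 5 (Refactor): parent_id=3 -> Design
  - task 6 (Deploy): parent_id=NULL -> NULL
  - task 7 (Audit): parent_id=2 -> Setup
  - task 8 (Migrate): parent_id=6 -> Deploy

SQL:
SELECT a.name AS item, b.name AS parent
FROM tasks a
LEFT JOIN tasks b ON a.parent_id = b.id

Result:
item      | parent  
----------+---------
Research  | NULL    
Setup     | Research
Design    | Setup   
Implement | Research
Refactor  | Design  
Deploy    | NULL    
Audit     | Setup   
Migrate   | Deploy  


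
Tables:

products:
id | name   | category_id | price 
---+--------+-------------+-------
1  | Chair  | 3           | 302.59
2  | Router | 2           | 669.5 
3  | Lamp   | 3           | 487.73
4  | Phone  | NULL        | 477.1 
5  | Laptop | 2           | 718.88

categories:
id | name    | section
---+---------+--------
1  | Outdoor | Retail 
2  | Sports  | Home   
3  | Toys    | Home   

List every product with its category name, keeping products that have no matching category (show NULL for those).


LEFT JOIN keeps every row from products (the left table); where category_id has no match in categories, the category columns become NULL. Walk through each product:
  - product 1 (Chair): category_id=3 -> matches Toys
  - product 2 (Router): category_id=2 -> matches Sports
  - product 3 (Lamp): category_id=3 -> matches Toys
  - product 4 (Phone): category_id=NULL, no match -> kept with NULL
  - product 5 (Laptop): category_id=2 -> matches Sports
All 5 rows appear; 1 has NULL category.

SQL:
SELECT a.name, b.name AS category
FROM products a
LEFT JOIN categories b ON a.category_id = b.id

Result:
name   | category
-------+---------
Chair  | Toys    
Router | Sports  
Lamp   | Toys    
Phone  | NULL    
Laptop | Sports  


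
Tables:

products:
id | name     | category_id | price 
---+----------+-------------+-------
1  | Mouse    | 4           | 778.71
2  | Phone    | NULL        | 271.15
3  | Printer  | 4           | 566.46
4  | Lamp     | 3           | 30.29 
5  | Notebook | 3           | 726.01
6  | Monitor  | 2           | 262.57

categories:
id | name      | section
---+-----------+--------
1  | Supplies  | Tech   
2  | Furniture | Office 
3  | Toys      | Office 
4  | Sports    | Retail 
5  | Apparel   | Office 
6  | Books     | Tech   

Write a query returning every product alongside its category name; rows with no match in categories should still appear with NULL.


LEFT JOIN keeps every row from products (the left table); where category_id has no match in categories, the category columns become NULL. Walk through each product:
  - product 1 (Mouse): category_id=4 -> matches Sports
  - product 2 (Phone): category_id=NULL, no match -> kept with NULL
  - product 3 (Printer): category_id=4 -> matches Sports
  - product 4 (Lamp): category_id=3 -> matches Toys
  - product 5 (Notebook): category_id=3 -> matches Toys
  - product 6 (Monitor): category_id=2 -> matches Furniture
All 6 rows appear; 1 has NULL category.

SQL:
SELECT a.name, b.name AS category
FROM products a
LEFT JOIN categories b ON a.category_id = b.id

Result:
name     | category 
---------+----------
Mouse    | Sports   
Phone    | NULL     
Printer  | Sports   
Lamp     | Toys     
Notebook | Toys     
Monitor  | Furniture


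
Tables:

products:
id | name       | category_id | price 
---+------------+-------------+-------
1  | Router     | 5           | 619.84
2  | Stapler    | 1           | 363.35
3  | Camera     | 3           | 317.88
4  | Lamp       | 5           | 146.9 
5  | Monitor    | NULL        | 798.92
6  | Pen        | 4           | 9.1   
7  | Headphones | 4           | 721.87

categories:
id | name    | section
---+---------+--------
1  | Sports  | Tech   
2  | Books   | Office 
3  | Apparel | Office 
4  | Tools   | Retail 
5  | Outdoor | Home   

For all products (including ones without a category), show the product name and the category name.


LEFT JOIN keeps every row from products (the left table); where category_id has no match in categories, the category columns become NULL. Walk through each product:
  - product 1 (Router): category_id=5 -> matches Outdoor
  - product 2 (Stapler): category_id=1 -> matches Sports
  - product 3 (Camera): category_id=3 -> matches Apparel
  - product 4 (Lamp): category_id=5 -> matches Outdoor
  - product 5 (Monitor): category_id=NULL, no match -> kept with NULL
  - product 6 (Pen): category_id=4 -> matches Tools
  - product 7 (Headphones): category_id=4 -> matches Tools
All 7 rows appear; 1 has NULL category.

SQL:
SELECT a.name, b.name AS category
FROM products a
LEFT JOIN categories b ON a.category_id = b.id

Result:
name       | category
-----------+---------
Router     | Outdoor 
Stapler    | Sports  
Camera     | Apparel 
Lamp       | Outdoor 
Monitor    | NULL    
Pen        | Tools   
Headphones | Tools   


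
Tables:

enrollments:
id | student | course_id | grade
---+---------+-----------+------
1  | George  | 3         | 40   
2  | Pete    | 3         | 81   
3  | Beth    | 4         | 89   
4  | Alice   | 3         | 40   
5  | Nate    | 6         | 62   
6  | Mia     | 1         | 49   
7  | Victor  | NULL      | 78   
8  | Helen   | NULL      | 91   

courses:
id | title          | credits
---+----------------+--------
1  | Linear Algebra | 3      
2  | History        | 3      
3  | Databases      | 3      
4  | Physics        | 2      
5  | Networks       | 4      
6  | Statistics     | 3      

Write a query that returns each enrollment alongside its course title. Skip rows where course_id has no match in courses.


INNER JOIN keeps only enrollments rows whose course_id matches an id in courses. Walk through each enrollment:
  - enrollment 1 (George): course_id=3 -> matches Databases
  - enrollment 2 (Pete): course_id=3 -> matches Databases
  - enrollment 3 (Beth): course_id=4 -> matches Physics
  - enrollment 4 (Alice): course_id=3 -> matches Databases
  - enrollment 5 (Nate): course_id=6 -> matches Statistics
  - enrollment 6 (Mia): course_id=1 -> matches Linear Algebra
  - enrollment 7 (Victor): course_id=NULL, no match -> dropped
  - enrollment 8 (Helen): course_id=NULL, no match -> dropped
So 2 of 8 rows are dropped.

SQL:
SELECT a.student, b.title AS course
FROM enrollments a
INNER JOIN courses b ON a.course_id = b.id

Result:
student | course        
--------+---------------
George  | Databases     
Pete    | Databases     
Beth    | Physics       
Alice   | Databases     
Nate    | Statistics    
Mia     | Linear Algebra


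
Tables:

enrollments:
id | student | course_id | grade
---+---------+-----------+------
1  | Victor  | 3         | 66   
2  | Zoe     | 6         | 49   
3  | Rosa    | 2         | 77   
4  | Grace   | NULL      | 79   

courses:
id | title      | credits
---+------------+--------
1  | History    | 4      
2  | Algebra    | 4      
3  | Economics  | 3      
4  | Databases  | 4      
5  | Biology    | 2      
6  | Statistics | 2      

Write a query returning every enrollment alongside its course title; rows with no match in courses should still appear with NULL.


LEFT JOIN keeps every row from enrollments (the left table); where course_id has no match in courses, the course columns become NULL. Walk through each enrollment:
  - enrollment 1 (Victor): course_id=3 -> matches Economics
  - enrollment 2 (Zoe): course_id=6 -> matches Statistics
  - enrollment 3 (Rosa): course_id=2 -> matches Algebra
  - enrollment 4 (Grace): course_id=NULL, no match -> kept with NULL
All 4 rows appear; 1 has NULL course.

SQL:
SELECT a.student, b.title AS course
FROM enrollments a
LEFT JOIN courses b ON a.course_id = b.id

Result:
student | course    
--------+-----------
Victor  | Economics 
Zoe     | Statistics
Rosa    | Algebra   
Grace   | NULL      


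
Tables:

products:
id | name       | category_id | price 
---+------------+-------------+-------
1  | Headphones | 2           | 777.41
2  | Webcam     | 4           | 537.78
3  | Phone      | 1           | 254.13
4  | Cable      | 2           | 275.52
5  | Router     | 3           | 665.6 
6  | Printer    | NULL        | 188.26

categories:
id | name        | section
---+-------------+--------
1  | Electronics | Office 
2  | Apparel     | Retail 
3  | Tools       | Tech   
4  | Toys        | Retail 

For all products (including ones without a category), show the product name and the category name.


LEFT JOIN keeps every row from products (the left table); where category_id has no match in categories, the category columns become NULL. Walk through each product:
  - product 1 (Headphones): category_id=2 -> matches Apparel
  - product 2 (Webcam): category_id=4 -> matches Toys
  - product 3 (Phone): category_id=1 -> matches Electronics
  - product 4 (Cable): category_id=2 -> matches Apparel
  - product 5 (Router): category_id=3 -> matches Tools
  - product 6 (Printer): category_id=NULL, no match -> kept with NULL
All 6 rows appear; 1 has NULL category.

SQL:
SELECT a.name, b.name AS category
FROM products a
LEFT JOIN categories b ON a.category_id = b.id

Result:
name       | category   
-----------+------------
Headphones | Apparel    
Webcam     | Toys       
Phone      | Electronics
Cable      | Apparel    
Router     | Tools      
Printer    | NULL       


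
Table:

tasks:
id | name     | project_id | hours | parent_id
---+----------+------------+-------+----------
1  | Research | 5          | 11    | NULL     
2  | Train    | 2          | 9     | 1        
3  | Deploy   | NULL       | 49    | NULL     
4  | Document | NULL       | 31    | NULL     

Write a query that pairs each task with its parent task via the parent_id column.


This is a self-join: tasks is joined to a second copy of itself, matching each row's parent_id to another row's id. Use LEFT JOIN so rows with parent_id=NULL are kept.
  - task 1 (Research): parent_id=NULL -> NULL
  - task 2 (Train): parent_id=1 -> Research
  - task 3 (Deploy): parent_id=NULL -> NULL
  - task 4 (Document): parent_id=NULL -> NULL

SQL:
SELECT a.name AS item, b.name AS parent
FROM tasks a
LEFT JOIN tasks b ON a.parent_id = b.id

Result:
item     | parent  
---------+---------
Research | NULL    
Train    | Research
Deploy   | NULL    
Document | NULL    


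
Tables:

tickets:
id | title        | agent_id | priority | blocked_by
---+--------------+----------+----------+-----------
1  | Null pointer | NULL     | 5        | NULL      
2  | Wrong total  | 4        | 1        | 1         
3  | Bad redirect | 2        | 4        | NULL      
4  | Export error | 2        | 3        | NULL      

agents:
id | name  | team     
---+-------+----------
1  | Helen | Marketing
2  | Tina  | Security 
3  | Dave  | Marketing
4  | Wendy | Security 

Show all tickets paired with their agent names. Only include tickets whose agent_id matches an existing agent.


INNER JOIN keeps only tickets rows whose agent_id matches an id in agents. Walk through each ticket:
  - ticket 1 (Null pointer): agent_id=NULL, no match -> dropped
  - ticket 2 (Wrong total): agent_id=4 -> matches Wendy
  - ticket 3 (Bad redirect): agent_id=2 -> matches Tina
  - ticket 4 (Export error): agent_id=2 -> matches Tina
So 1 of 4 rows is dropped.

SQL:
SELECT a.title, b.name AS agent
FROM tickets a
INNER JOIN agents b ON a.agent_id = b.id

Result:
title        | agent
-------------+------
Wrong total  | Wendy
Bad redirect | Tina 
Export error | Tina 


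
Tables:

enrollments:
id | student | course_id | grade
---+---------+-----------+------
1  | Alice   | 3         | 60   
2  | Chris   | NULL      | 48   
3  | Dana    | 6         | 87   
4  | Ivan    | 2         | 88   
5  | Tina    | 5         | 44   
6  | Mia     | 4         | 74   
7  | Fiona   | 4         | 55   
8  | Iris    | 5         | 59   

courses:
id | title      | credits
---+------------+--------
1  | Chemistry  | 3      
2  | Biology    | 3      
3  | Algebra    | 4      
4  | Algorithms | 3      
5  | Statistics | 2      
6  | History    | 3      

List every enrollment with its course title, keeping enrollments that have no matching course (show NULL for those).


LEFT JOIN keeps every row from enrollments (the left table); where course_id has no match in courses, the course columns become NULL. Walk through each enrollment:
  - enrollment 1 (Alice): course_id=3 -> matches Algebra
  - enrollment 2 (Chris): course_id=NULL, no match -> kept with NULL
  - enrollment 3 (Dana): course_id=6 -> matches History
  - enrollment 4 (Ivan): course_id=2 -> matches Biology
  - enrollment 5 (Tina): course_id=5 -> matches Statistics
  - enrollment 6 (Mia): course_id=4 -> matches Algorithms
  - enrollment 7 (Fiona): course_id=4 -> matches Algorithms
  - enrollment 8 (Iris): course_id=5 -> matches Statistics
All 8 rows appear; 1 has NULL course.

SQL:
SELECT a.student, b.title AS course
FROM enrollments a
LEFT JOIN courses b ON a.course_id = b.id

Result:
student | course    
--------+-----------
Alice   | Algebra   
Chris   | NULL      
Dana    | History   
Ivan    | Biology   
Tina    | Statistics
Mia     | Algorithms
Fiona   | Algorithms
Iris    | Statistics


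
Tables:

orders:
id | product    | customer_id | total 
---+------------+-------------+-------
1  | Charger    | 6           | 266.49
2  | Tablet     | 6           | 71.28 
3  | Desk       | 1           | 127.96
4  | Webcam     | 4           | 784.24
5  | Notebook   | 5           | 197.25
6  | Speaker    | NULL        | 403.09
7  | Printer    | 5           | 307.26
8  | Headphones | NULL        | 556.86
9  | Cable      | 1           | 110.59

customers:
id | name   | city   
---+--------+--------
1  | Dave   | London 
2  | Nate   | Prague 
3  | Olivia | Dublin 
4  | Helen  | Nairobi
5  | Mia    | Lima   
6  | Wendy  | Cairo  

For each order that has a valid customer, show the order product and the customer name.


INNER JOIN keeps only orders rows whose customer_id matches an id in customers. Walk through each order:
  - order 1 (Charger): customer_id=6 -> matches Wendy
  - order 2 (Tablet): customer_id=6 -> matches Wendy
  - order 3 (Desk): customer_id=1 -> matches Dave
  - order 4 (Webcam): customer_id=4 -> matches Helen
  - order 5 (Notebook): customer_id=5 -> matches Mia
  - order 6 (Speaker): customer_id=NULL, no match -> dropped
  - order 7 (Printer): customer_id=5 -> matches Mia
  - order 8 (Headphones): customer_id=NULL, no match -> dropped
  - order 9 (Cable): customer_id=1 -> matches Dave
So 2 of 9 rows are dropped.

SQL:
SELECT a.product, b.name AS customer
FROM orders a
INNER JOIN customers b ON a.customer_id = b.id

Result:
product  | customer
---------+---------
Charger  | Wendy   
Tablet   | Wendy   
Desk     | Dave    
Webcam   | Helen   
Notebook | Mia     
Printer  | Mia     
Cable    | Dave    


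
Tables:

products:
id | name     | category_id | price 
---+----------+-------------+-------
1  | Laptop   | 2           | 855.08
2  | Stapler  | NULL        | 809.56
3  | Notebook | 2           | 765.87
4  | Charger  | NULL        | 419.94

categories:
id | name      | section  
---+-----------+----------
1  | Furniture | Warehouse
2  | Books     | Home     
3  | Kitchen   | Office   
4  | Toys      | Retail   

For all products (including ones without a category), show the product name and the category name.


LEFT JOIN keeps every row from products (the left table); where category_id has no match in categories, the category columns become NULL. Walk through each product:
  - product 1 (Laptop): category_id=2 -> matches Books
  - product 2 (Stapler): category_id=NULL, no match -> kept with NULL
  - product 3 (Notebook): category_id=2 -> matches Books
  - product 4 (Charger): category_id=NULL, no match -> kept with NULL
All 4 rows appear; 2 have NULL category.

SQL:
SELECT a.name, b.name AS category
FROM products a
LEFT JOIN categories b ON a.category_id = b.id

Result:
name     | category
---------+---------
Laptop   | Books   
Stapler  | NULL    
Notebook | Books   
Charger  | NULL    


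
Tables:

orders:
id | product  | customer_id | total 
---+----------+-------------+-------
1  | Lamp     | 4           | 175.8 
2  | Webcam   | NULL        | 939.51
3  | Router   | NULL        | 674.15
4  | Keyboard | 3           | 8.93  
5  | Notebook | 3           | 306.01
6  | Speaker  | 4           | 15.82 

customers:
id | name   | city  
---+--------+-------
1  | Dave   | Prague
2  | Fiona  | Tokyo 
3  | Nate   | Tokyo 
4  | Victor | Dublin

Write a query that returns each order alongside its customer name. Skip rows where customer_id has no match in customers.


INNER JOIN keeps only orders rows whose customer_id matches an id in customers. Walk through each order:
  - order 1 (Lamp): customer_id=4 -> matches Victor
  - order 2 (Webcam): customer_id=NULL, no match -> dropped
  - order 3 (Router): customer_id=NULL, no match -> dropped
  - order 4 (Keyboard): customer_id=3 -> matches Nate
  - order 5 (Notebook): customer_id=3 -> matches Nate
  - order 6 (Speaker): customer_id=4 -> matches Victor
So 2 of 6 rows are dropped.

SQL:
SELECT a.product, b.name AS customer
FROM orders a
INNER JOIN customers b ON a.customer_id = b.id

Result:
product  | customer
---------+---------
Lamp     | Victor  
Keyboard | Nate    
Notebook | Nate    
Speaker  | Victor  


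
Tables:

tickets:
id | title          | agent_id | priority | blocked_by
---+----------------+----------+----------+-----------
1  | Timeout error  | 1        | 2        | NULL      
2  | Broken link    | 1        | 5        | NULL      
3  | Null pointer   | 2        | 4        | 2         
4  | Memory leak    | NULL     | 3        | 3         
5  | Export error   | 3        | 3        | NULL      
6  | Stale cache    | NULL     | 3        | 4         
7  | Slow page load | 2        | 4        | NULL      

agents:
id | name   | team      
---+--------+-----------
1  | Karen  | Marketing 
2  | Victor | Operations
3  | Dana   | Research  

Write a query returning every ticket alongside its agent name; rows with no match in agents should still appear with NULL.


LEFT JOIN keeps every row from tickets (the left table); where agent_id has no match in agents, the agent columns become NULL. Walk through each ticket:
  - ticket 1 (Timeout error): agent_id=1 -> matches Karen
  - ticket 2 (Broken link): agent_id=1 -> matches Karen
  - ticket 3 (Null pointer): agent_id=2 -> matches Victor
  - ticket 4 (Memory leak): agent_id=NULL, no match -> kept with NULL
  - ticket 5 (Export error): agent_id=3 -> matches Dana
  - ticket 6 (Stale cache): agent_id=NULL, no match -> kept with NULL
  - ticket 7 (Slow page load): agent_id=2 -> matches Victor
All 7 rows appear; 2 have NULL agent.

SQL:
SELECT a.title, b.name AS agent
FROM tickets a
LEFT JOIN agents b ON a.agent_id = b.id

Result:
title          | agent 
---------------+-------
Timeout error  | Karen 
Broken link    | Karen 
Null pointer   | Victor
Memory leak    | NULL  
Export error   | Dana  
Stale cache    | NULL  
Slow page load | Victor


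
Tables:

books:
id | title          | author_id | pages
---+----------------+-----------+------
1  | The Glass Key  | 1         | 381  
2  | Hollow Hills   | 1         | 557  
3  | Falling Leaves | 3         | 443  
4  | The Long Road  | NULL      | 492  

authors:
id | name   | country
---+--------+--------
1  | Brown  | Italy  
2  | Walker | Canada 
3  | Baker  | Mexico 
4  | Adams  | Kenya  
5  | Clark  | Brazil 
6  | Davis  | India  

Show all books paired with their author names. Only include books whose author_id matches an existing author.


INNER JOIN keeps only books rows whose author_id matches an id in authors. Walk through each book:
  - book 1 (The Glass Key): author_id=1 -> matches Brown
  - book 2 (Hollow Hills): author_id=1 -> matches Brown
  - book 3 (Falling Leaves): author_id=3 -> matches Baker
  - book 4 (The Long Road): author_id=NULL, no match -> dropped
So 1 of 4 rows is dropped.

SQL:
SELECT a.title, b.name AS author
FROM books a
INNER JOIN authors b ON a.author_id = b.id

Result:
title          | author
---------------+-------
The Glass Key  | Brown 
Hollow Hills   | Brown 
Falling Leaves | Baker 


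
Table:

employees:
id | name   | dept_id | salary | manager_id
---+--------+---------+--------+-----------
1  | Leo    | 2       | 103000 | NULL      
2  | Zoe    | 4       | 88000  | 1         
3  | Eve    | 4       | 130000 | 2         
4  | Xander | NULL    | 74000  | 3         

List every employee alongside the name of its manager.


This is a self-join: employees is joined to a second copy of itself, matching each row's manager_id to another row's id. Use LEFT JOIN so rows with manager_id=NULL are kept.
  - employee 1 (Leo): manager_id=NULL -> NULL
  - employee 2 (Zoe): manager_id=1 -> Leo
  - employee 3 (Eve): manager_id=2 -> Zoe
  - employee 4 (Xander): manager_id=3 -> Eve

SQL:
SELECT a.name AS item, b.name AS manager
FROM employees a
LEFT JOIN employees b ON a.manager_id = b.id

Result:
item   | manager
-------+--------
Leo    | NULL   
Zoe    | Leo    
Eve    | Zoe    
Xander | Eve    


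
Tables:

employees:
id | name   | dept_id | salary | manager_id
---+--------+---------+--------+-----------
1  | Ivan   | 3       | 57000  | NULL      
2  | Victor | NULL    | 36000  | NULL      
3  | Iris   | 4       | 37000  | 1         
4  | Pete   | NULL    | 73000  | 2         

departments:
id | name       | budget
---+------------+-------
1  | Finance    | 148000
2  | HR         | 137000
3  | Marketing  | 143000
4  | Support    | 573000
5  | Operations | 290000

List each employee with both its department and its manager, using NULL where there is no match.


Two LEFT JOINs from the same base table employees: one to departments via dept_id, one to employees itself via manager_id. Both are LEFT so every employee is preserved.
Match against departments:
  - employee 1 (Ivan): dept_id=3 -> matches Marketing
  - employee 2 (Victor): dept_id=NULL, no match -> kept with NULL
  - employee 3 (Iris): dept_id=4 -> matches Support
  - employee 4 (Pete): dept_id=NULL, no match -> kept with NULL
Match against employees (self):
  - employee 1 (Ivan): manager_id=NULL -> NULL
  - employee 2 (Victor): manager_id=NULL -> NULL
  - employee 3 (Iris): manager_id=1 -> Ivan
  - employee 4 (Pete): manager_id=2 -> Victor

SQL:
SELECT a.name, b.name AS department, c.name AS manager
FROM employees a
LEFT JOIN departments b ON a.dept_id = b.id
LEFT JOIN employees c ON a.manager_id = c.id

Result:
name   | department | manager
-------+------------+--------
Ivan   | Marketing  | NULL   
Victor | NULL       | NULL   
Iris   | Support    | Ivan   
Pete   | NULL       | Victor 


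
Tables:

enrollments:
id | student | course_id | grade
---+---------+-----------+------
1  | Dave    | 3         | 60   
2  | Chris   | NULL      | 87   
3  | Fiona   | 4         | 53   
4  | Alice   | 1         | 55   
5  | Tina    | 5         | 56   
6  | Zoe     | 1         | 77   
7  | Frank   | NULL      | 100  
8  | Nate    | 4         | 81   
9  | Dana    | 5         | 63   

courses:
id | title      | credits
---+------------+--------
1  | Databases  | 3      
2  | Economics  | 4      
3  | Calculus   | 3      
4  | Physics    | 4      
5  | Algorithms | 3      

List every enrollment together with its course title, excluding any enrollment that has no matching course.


INNER JOIN keeps only enrollments rows whose course_id matches an id in courses. Walk through each enrollment:
  - enrollment 1 (Dave): course_id=3 -> matches Calculus
  - enrollment 2 (Chris): course_id=NULL, no match -> dropped
  - enrollment 3 (Fiona): course_id=4 -> matches Physics
  - enrollment 4 (Alice): course_id=1 -> matches Databases
  - enrollment 5 (Tina): course_id=5 -> matches Algorithms
  - enrollment 6 (Zoe): course_id=1 -> matches Databases
  - enrollment 7 (Frank): course_id=NULL, no match -> dropped
  - enrollment 8 (Nate): course_id=4 -> matches Physics
  - enrollment 9 (Dana): course_id=5 -> matches Algorithms
So 2 of 9 rows are dropped.

SQL:
SELECT a.student, b.title AS course
FROM enrollments a
INNER JOIN courses b ON a.course_id = b.id

Result:
student | course    
--------+-----------
Dave    | Calculus  
Fiona   | Physics   
Alice   | Databases 
Tina    | Algorithms
Zoe     | Databases 
Nate    | Physics   
Dana    | Algorithms


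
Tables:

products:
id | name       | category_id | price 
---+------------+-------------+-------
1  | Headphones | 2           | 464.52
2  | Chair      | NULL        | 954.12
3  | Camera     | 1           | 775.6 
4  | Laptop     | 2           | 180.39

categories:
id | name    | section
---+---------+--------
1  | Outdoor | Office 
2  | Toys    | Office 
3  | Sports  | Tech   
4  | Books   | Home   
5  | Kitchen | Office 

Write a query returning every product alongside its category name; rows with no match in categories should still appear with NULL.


LEFT JOIN keeps every row from products (the left table); where category_id has no match in categories, the category columns become NULL. Walk through each product:
  - product 1 (Headphones): category_id=2 -> matches Toys
  - product 2 (Chair): category_id=NULL, no match -> kept with NULL
  - product 3 (Camera): category_id=1 -> matches Outdoor
  - product 4 (Laptop): category_id=2 -> matches Toys
All 4 rows appear; 1 has NULL category.

SQL:
SELECT a.name, b.name AS category
FROM products a
LEFT JOIN categories b ON a.category_id = b.id

Result:
name       | category
-----------+---------
Headphones | Toys    
Chair      | NULL    
Camera     | Outdoor 
Laptop     | Toys    


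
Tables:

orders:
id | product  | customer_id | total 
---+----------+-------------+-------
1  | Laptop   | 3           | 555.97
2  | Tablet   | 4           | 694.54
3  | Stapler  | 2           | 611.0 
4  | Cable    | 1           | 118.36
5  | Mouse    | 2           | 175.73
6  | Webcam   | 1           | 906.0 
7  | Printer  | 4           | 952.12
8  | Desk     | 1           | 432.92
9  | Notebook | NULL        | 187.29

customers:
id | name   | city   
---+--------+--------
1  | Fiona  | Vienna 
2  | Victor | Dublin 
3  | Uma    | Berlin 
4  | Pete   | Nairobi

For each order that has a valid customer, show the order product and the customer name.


INNER JOIN keeps only orders rows whose customer_id matches an id in customers. Walk through each order:
  - order 1 (Laptop): customer_id=3 -> matches Uma
  - order 2 (Tablet): customer_id=4 -> matches Pete
  - order 3 (Stapler): customer_id=2 -> matches Victor
  - order 4 (Cable): customer_id=1 -> matches Fiona
  - order 5 (Mouse): customer_id=2 -> matches Victor
  - order 6 (Webcam): customer_id=1 -> matches Fiona
  - order 7 (Printer): customer_id=4 -> matches Pete
  - order 8 (Desk): customer_id=1 -> matches Fiona
  - order 9 (Notebook): customer_id=NULL, no match -> dropped
So 1 of 9 rows is dropped.

SQL:
SELECT a.product, b.name AS customer
FROM orders a
INNER JOIN customers b ON a.customer_id = b.id

Result:
product | customer
--------+---------
Laptop  | Uma     
Tablet  | Pete    
Stapler | Victor  
Cable   | Fiona   
Mouse   | Victor  
Webcam  | Fiona   
Printer | Pete    
Desk    | Fiona   


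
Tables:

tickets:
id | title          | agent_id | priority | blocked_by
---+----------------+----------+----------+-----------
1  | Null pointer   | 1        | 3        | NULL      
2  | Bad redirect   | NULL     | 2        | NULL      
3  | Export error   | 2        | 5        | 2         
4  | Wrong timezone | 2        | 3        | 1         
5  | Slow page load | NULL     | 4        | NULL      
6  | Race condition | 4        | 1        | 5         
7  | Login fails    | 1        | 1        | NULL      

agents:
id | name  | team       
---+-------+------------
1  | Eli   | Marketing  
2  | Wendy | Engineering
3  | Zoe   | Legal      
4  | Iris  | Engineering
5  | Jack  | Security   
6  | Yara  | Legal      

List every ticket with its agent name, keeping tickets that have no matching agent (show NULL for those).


LEFT JOIN keeps every row from tickets (the left table); where agent_id has no match in agents, the agent columns become NULL. Walk through each ticket:
  - ticket 1 (Null pointer): agent_id=1 -> matches Eli
  - ticket 2 (Bad redirect): agent_id=NULL, no match -> kept with NULL
  - ticket 3 (Export error): agent_id=2 -> matches Wendy
  - ticket 4 (Wrong timezone): agent_id=2 -> matches Wendy
  - ticket 5 (Slow page load): agent_id=NULL, no match -> kept with NULL
  - ticket 6 (Race condition): agent_id=4 -> matches Iris
  - ticket 7 (Login fails): agent_id=1 -> matches Eli
All 7 rows appear; 2 have NULL agent.

SQL:
SELECT a.title, b.name AS agent
FROM tickets a
LEFT JOIN agents b ON a.agent_id = b.id

Result:
title          | agent
---------------+------
Null pointer   | Eli  
Bad redirect   | NULL 
Export error   | Wendy
Wrong timezone | Wendy
Slow page load | NULL 
Race condition | Iris 
Login fails    | Eli  


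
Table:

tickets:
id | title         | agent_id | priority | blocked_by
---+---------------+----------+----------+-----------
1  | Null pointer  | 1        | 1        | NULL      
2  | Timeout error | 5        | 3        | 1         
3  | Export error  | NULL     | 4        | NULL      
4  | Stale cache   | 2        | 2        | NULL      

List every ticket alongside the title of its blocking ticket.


This is a self-join: tickets is joined to a second copy of itself, matching each row's blocked_by to another row's id. Use LEFT JOIN so rows with blocked_by=NULL are kept.
  - ticket 1 (Null pointer): blocked_by=NULL -> NULL
  - ticket 2 (Timeout error): blocked_by=1 -> Null pointer
  - ticket 3 (Export error): blocked_by=NULL -> NULL
  - ticket 4 (Stale cache): blocked_by=NULL -> NULL

SQL:
SELECT a.title AS item, b.title AS blocked_by
FROM tickets a
LEFT JOIN tickets b ON a.blocked_by = b.id

Result:
item          | blocked_by  
--------------+-------------
Null pointer  | NULL        
Timeout error | Null pointer
Export error  | NULL        
Stale cache   | NULL        


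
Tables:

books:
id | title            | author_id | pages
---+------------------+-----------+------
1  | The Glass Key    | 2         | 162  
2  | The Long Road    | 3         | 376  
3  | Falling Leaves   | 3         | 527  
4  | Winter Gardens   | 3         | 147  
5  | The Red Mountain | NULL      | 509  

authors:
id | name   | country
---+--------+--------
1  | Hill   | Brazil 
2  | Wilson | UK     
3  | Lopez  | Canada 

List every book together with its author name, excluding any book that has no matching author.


INNER JOIN keeps only books rows whose author_id matches an id in authors. Walk through each book:
  - book 1 (The Glass Key): author_id=2 -> matches Wilson
  - book 2 (The Long Road): author_id=3 -> matches Lopez
  - book 3 (Falling Leaves): author_id=3 -> matches Lopez
  - book 4 (Winter Gardens): author_id=3 -> matches Lopez
  - book 5 (The Red Mountain): author_id=NULL, no match -> dropped
So 1 of 5 rows is dropped.

SQL:
SELECT a.title, b.name AS author
FROM books a
INNER JOIN authors b ON a.author_id = b.id

Result:
title          | author
---------------+-------
The Glass Key  | Wilson
The Long Road  | Lopez 
Falling Leaves | Lopez 
Winter Gardens | Lopez 


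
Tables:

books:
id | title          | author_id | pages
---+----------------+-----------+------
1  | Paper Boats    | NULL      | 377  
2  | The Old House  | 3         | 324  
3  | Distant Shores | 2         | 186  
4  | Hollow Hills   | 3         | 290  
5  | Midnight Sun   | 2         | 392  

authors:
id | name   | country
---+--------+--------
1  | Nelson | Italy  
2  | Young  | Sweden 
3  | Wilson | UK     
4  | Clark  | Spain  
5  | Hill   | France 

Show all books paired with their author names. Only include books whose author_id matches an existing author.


INNER JOIN keeps only books rows whose author_id matches an id in authors. Walk through each book:
  - book 1 (Paper Boats): author_id=NULL, no match -> dropped
  - book 2 (The Old House): author_id=3 -> matches Wilson
  - book 3 (Distant Shores): author_id=2 -> matches Young
  - book 4 (Hollow Hills): author_id=3 -> matches Wilson
  - book 5 (Midnight Sun): author_id=2 -> matches Young
So 1 of 5 rows is dropped.

SQL:
SELECT a.title, b.name AS author
FROM books a
INNER JOIN authors b ON a.author_id = b.id

Result:
title          | author
---------------+-------
The Old House  | Wilson
Distant Shores | Young 
Hollow Hills   | Wilson
Midnight Sun   | Young 


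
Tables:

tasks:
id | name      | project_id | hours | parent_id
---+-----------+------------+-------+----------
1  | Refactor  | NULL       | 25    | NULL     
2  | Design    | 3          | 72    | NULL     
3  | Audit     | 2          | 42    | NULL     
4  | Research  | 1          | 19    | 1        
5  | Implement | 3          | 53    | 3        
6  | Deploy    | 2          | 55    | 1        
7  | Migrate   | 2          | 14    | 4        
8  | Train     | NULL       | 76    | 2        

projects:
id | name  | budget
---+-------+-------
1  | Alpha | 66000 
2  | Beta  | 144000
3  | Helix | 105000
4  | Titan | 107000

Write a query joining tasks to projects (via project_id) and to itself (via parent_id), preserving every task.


Two LEFT JOINs from the same base table tasks: one to projects via project_id, one to tasks itself via parent_id. Both are LEFT so every task is preserved.
Match against projects:
  - task 1 (Refactor): project_id=NULL, no match -> kept with NULL
  - task 2 (Design): project_id=3 -> matches Helix
  - task 3 (Audit): project_id=2 -> matches Beta
  - task 4 (Research): project_id=1 -> matches Alpha
  - task 5 (Implement): project_id=3 -> matches Helix
  - task 6 (Deploy): project_id=2 -> matches Beta
  - task 7 (Migrate): project_id=2 -> matches Beta
  - task 8 (Train): project_id=NULL, no match -> kept with NULL
Match against tasks (self):
  - task 1 (Refactor): parent_id=NULL -> NULL
  - task 2 (Design): parent_id=NULL -> NULL
  - task 3 (Audit): parent_id=NULL -> NULL
  - task 4 (Research): parent_id=1 -> Refactor
  - task 5 (Implement): parent_id=3 -> Audit
  - task 6 (Deploy): parent_id=1 -> Refactor
  - task 7 (Migrate): parent_id=4 -> Research
  - task 8 (Train): parent_id=2 -> Design

SQL:
SELECT a.name, b.name AS project, c.name AS parent
FROM tasks a
LEFT JOIN projects b ON a.project_id = b.id
LEFT JOIN tasks c ON a.parent_id = c.id

Result:
name      | project | parent  
----------+---------+---------
Refactor  | NULL    | NULL    
Design    | Helix   | NULL    
Audit     | Beta    | NULL    
Research  | Alpha   | Refactor
Implement | Helix   | Audit   
Deploy    | Beta    | Refactor
Migrate   | Beta    | Research
Train     | NULL    | Design  


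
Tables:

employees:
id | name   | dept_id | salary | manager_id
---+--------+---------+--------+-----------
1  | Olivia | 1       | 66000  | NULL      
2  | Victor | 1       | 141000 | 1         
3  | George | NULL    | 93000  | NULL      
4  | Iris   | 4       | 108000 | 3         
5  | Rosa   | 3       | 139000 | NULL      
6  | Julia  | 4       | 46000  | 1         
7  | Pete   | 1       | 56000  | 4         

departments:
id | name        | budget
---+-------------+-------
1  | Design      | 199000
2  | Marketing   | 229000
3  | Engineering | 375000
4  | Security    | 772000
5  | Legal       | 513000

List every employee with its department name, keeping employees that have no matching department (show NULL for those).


LEFT JOIN keeps every row from employees (the left table); where dept_id has no match in departments, the department columns become NULL. Walk through each employee:
  - employee 1 (Olivia): dept_id=1 -> matches Design
  - employee 2 (Victor): dept_id=1 -> matches Design
  - employee 3 (George): dept_id=NULL, no match -> kept with NULL
  - employee 4 (Iris): dept_id=4 -> matches Security
  - employee 5 (Rosa): dept_id=3 -> matches Engineering
  - employee 6 (Julia): dept_id=4 -> matches Security
  - employee 7 (Pete): dept_id=1 -> matches Design
All 7 rows appear; 1 has NULL department.

SQL:
SELECT a.name, b.name AS department
FROM employees a
LEFT JOIN departments b ON a.dept_id = b.id

Result:
name   | department 
-------+------------
Olivia | Design     
Victor | Design     
George | NULL       
Iris   | Security   
Rosa   | Engineering
Julia  | Security   
Pete   | Design     


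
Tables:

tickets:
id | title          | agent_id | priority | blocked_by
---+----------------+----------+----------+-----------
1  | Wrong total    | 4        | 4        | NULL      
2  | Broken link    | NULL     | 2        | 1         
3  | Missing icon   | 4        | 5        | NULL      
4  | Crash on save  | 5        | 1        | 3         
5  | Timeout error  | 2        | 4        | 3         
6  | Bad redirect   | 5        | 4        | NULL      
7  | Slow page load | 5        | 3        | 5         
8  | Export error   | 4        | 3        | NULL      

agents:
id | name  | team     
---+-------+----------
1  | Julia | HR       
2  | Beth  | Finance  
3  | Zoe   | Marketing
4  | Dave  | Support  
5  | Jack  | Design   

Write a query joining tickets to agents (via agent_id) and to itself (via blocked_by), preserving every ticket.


Two LEFT JOINs from the same base table tickets: one to agents via agent_id, one to tickets itself via blocked_by. Both are LEFT so every ticket is preserved.
Match against agents:
  - ticket 1 (Wrong total): agent_id=4 -> matches Dave
  - ticket 2 (Broken link): agent_id=NULL, no match -> kept with NULL
  - ticket 3 (Missing icon): agent_id=4 -> matches Dave
  - ticket 4 (Crash on save): agent_id=5 -> matches Jack
  - ticket 5 (Timeout error): agent_id=2 -> matches Beth
  - ticket 6 (Bad redirect): agent_id=5 -> matches Jack
  - ticket 7 (Slow page load): agent_id=5 -> matches Jack
  - ticket 8 (Export error): agent_id=4 -> matches Dave
Match against tickets (self):
  - ticket 1 (Wrong total): blocked_by=NULL -> NULL
  - ticket 2 (Broken link): blocked_by=1 -> Wrong total
  - ticket 3 (Missing icon): blocked_by=NULL -> NULL
  - ticket 4 (Crash on save): blocked_by=3 -> Missing icon
  - ticket 5 (Timeout error): blocked_by=3 -> Missing icon
  - ticket 6 (Bad redirect): blocked_by=NULL -> NULL
  - ticket 7 (Slow page load): blocked_by=5 -> Timeout error
  - ticket 8 (Export error): blocked_by=NULL -> NULL

SQL:
SELECT a.title, b.name AS agent, c.title AS blocked_by
FROM tickets a
LEFT JOIN agents b ON a.agent_id = b.id
LEFT JOIN tickets c ON a.blocked_by = c.id

Result:
title          | agent | blocked_by   
---------------+-------+--------------
Wrong total    | Dave  | NULL         
Broken link    | NULL  | Wrong total  
Missing icon   | Dave  | NULL         
Crash on save  | Jack  | Missing icon 
Timeout error  | Beth  | Missing icon 
Bad redirect   | Jack  | NULL         
Slow page load | Jack  | Timeout error
Export error   | Dave  | NULL         
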